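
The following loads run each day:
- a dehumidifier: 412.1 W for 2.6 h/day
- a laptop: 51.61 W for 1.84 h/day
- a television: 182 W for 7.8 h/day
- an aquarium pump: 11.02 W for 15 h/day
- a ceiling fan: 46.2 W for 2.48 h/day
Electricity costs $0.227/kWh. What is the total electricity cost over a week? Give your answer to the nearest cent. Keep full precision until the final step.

dehumidifier: 412.1 W × 2.6 h × 7 d = 7,500 Wh = 7.5 kWh
laptop: 51.61 W × 1.84 h × 7 d = 665 Wh = 0.6647 kWh
television: 182 W × 7.8 h × 7 d = 9,937 Wh = 9.937 kWh
aquarium pump: 11.02 W × 15 h × 7 d = 1,157 Wh = 1.157 kWh
ceiling fan: 46.2 W × 2.48 h × 7 d = 802 Wh = 0.802 kWh
Total energy = 7.5 + 0.6647 + 9.937 + 1.157 + 0.802 = 20.06 kWh
Cost = 20.06 kWh × $0.227 = $4.55

$4.55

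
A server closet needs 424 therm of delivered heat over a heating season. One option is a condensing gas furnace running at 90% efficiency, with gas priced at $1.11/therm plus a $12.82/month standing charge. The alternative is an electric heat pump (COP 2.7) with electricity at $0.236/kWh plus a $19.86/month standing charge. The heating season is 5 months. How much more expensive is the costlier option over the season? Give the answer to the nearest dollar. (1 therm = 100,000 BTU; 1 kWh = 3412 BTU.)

$598

Heat load = 424 therm × 100,000 = 42,400,000 BTU
Gas: input = 42,400,000 / 0.90 = 47,111,111 BTU = 471.1 therm → 471.1 × $1.11 = $522.93; + 5 × $12.82 standing = $587.03
Heat pump: 42,400,000 BTU / 3412 = 12,430 kWh heat; / 2.7 = 4,602 kWh in → × $0.236 = $1,086.19; + 5 × $19.86 standing = $1,185.49
Difference = |$587.03 − $1,185.49| = $598.45 ≈ $598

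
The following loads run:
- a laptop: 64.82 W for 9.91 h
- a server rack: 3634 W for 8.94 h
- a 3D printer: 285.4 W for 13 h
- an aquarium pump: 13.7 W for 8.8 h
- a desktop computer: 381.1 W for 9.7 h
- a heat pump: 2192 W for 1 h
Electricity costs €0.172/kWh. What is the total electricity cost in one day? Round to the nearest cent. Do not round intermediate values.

€7.37

laptop: 64.82 W × 9.91 h = 642 Wh = 0.6424 kWh
server rack: 3634 W × 8.94 h = 32,488 Wh = 32.49 kWh
3D printer: 285.4 W × 13 h = 3,710 Wh = 3.71 kWh
aquarium pump: 13.7 W × 8.8 h = 121 Wh = 0.1206 kWh
desktop computer: 381.1 W × 9.7 h = 3,697 Wh = 3.697 kWh
heat pump: 2192 W × 1 h = 2,192 Wh = 2.192 kWh
Total energy = 0.6424 + 32.49 + 3.71 + 0.1206 + 3.697 + 2.192 = 42.85 kWh
Cost = 42.85 kWh × €0.172 = €7.37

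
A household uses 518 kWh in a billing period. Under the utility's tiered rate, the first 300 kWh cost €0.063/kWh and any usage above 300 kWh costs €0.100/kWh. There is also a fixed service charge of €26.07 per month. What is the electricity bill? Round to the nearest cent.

First 300 kWh × €0.063 = €18.90
Remaining 218 kWh × €0.100 = €21.80
Energy charge = €40.70; + service €26.07 = €66.77

€66.77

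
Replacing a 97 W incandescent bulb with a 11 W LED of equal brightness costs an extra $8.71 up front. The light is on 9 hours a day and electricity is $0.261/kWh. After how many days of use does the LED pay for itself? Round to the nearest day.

Power saved = 97 − 11 = 86 W
Daily energy saved = 86 W × 9 h = 774 Wh = 0.774 kWh
Daily savings = 0.774 × $0.261 = $0.2020
Payback = $8.71 / $0.2020 per day = 43.12 days

43 days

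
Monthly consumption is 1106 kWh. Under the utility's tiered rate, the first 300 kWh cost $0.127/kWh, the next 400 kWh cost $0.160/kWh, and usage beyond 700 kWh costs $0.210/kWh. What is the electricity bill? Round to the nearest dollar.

$187

First 300 kWh × $0.127 = $38.10
Next 400 kWh × $0.160 = $64.00
Remaining 406 kWh × $0.210 = $85.26
Total = $187.36 ≈ $187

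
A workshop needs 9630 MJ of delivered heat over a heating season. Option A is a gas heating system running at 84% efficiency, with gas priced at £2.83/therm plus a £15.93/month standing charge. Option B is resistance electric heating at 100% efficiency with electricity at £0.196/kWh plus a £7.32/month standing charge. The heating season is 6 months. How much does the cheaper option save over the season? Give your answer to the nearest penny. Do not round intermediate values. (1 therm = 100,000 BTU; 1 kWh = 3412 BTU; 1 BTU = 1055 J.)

£165.16

Heat load = 9630 MJ = 9,630,000,000 J / 1055 = 9,127,962 BTU
Gas: input = 9,127,962 / 0.84 = 10,866,622 BTU = 108.7 therm → 108.7 × £2.83 = £307.53; + 6 × £15.93 standing = £403.11
Electric: 9,127,962 BTU / 3412 = 2,675 kWh → × £0.196 = £524.35; + 6 × £7.32 standing = £568.27
Difference = |£403.11 − £568.27| = £165.16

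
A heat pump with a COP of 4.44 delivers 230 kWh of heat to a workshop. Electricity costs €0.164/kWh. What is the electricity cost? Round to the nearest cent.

€8.50

Electrical input = 230 kWh / 4.44 = 51.8 kWh
Cost = 51.8 × €0.164/kWh = €8.50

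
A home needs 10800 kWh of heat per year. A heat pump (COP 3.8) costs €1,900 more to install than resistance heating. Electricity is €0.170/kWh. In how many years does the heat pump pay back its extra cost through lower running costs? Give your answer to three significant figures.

Resistance: 10800 kWh × €0.170 = €1,836.00/yr
Heat pump: 10800 / 3.8 = 2842 kWh in → × €0.170 = €483.16/yr
Annual savings = €1,352.84
Payback = €1,900 / €1,352.84 = 1.4 years

1.40 years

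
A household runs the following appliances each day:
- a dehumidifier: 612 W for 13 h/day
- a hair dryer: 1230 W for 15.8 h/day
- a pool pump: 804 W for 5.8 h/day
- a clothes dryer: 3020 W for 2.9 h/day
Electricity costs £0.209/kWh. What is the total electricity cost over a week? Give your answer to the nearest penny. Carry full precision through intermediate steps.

dehumidifier: 612 W × 13 h × 7 d = 55,692 Wh = 55.69 kWh
hair dryer: 1230 W × 15.8 h × 7 d = 136,038 Wh = 136 kWh
pool pump: 804 W × 5.8 h × 7 d = 32,642 Wh = 32.64 kWh
clothes dryer: 3020 W × 2.9 h × 7 d = 61,306 Wh = 61.31 kWh
Total energy = 55.69 + 136 + 32.64 + 61.31 = 285.7 kWh
Cost = 285.7 kWh × £0.209 = £59.71

£59.71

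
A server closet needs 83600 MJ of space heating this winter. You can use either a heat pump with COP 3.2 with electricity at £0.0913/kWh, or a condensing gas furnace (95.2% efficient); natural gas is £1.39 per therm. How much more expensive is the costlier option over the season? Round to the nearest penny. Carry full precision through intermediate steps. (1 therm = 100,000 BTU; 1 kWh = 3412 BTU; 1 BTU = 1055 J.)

£494.37

Heat load = 83600 MJ = 83,600,000,000 J / 1055 = 79,241,706 BTU
Gas: input = 79,241,706 / 0.952 = 83,237,086 BTU = 832.4 therm → 832.4 × £1.39 = £1,157.00
Heat pump: 79,241,706 BTU / 3412 = 23,220 kWh heat; / 3.2 = 7,258 kWh in → × £0.0913 = £662.62
Difference = |£1,157.00 − £662.62| = £494.37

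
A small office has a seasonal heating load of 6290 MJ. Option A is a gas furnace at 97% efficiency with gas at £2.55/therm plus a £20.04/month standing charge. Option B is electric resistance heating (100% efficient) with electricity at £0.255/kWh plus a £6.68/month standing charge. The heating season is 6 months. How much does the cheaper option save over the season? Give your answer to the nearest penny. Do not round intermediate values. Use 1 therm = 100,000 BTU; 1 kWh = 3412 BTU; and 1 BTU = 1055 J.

Heat load = 6290 MJ = 6,290,000,000 J / 1055 = 5,962,085 BTU
Gas: input = 5,962,085 / 0.97 = 6,146,480 BTU = 61.46 therm → 61.46 × £2.55 = £156.74; + 6 × £20.04 standing = £276.98
Electric: 5,962,085 BTU / 3412 = 1,747 kWh → × £0.255 = £445.58; + 6 × £6.68 standing = £485.66
Difference = |£276.98 − £485.66| = £208.69

£208.69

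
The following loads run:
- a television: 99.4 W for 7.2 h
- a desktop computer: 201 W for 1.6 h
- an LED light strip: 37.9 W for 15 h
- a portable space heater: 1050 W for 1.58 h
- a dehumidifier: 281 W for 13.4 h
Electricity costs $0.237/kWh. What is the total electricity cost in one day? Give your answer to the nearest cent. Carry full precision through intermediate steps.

$1.67

television: 99.4 W × 7.2 h = 716 Wh = 0.7157 kWh
desktop computer: 201 W × 1.6 h = 322 Wh = 0.3216 kWh
LED light strip: 37.9 W × 15 h = 568 Wh = 0.5685 kWh
portable space heater: 1050 W × 1.58 h = 1,659 Wh = 1.659 kWh
dehumidifier: 281 W × 13.4 h = 3,765 Wh = 3.765 kWh
Total energy = 0.7157 + 0.3216 + 0.5685 + 1.659 + 3.765 = 7.03 kWh
Cost = 7.03 kWh × $0.237 = $1.67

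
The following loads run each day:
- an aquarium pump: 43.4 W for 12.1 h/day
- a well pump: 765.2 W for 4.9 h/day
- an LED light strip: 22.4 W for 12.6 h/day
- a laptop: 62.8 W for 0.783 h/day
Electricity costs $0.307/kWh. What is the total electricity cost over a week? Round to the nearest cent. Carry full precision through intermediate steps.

$9.90

aquarium pump: 43.4 W × 12.1 h × 7 d = 3,676 Wh = 3.676 kWh
well pump: 765.2 W × 4.9 h × 7 d = 26,246 Wh = 26.25 kWh
LED light strip: 22.4 W × 12.6 h × 7 d = 1,976 Wh = 1.976 kWh
laptop: 62.8 W × 0.783 h × 7 d = 344 Wh = 0.3442 kWh
Total energy = 3.676 + 26.25 + 1.976 + 0.3442 = 32.24 kWh
Cost = 32.24 kWh × $0.307 = $9.90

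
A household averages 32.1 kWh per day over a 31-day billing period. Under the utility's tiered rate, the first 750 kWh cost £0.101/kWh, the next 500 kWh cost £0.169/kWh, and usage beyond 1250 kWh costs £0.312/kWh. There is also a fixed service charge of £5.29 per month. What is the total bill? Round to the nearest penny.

£122.46

Usage = 32.1 kWh/day × 31 days = 995.1 kWh
First 750 kWh × £0.101 = £75.75
Next 245.1 kWh × £0.169 = £41.42
Remaining tier: 0 kWh (not reached)
Energy charge = £117.17; + service £5.29 = £122.46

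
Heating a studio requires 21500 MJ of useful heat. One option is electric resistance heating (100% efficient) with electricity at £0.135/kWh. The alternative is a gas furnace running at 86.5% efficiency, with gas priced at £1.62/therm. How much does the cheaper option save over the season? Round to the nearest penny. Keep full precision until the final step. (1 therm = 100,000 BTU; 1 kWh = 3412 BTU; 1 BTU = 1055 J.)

£424.66

Heat load = 21500 MJ = 21,500,000,000 J / 1055 = 20,379,147 BTU
Gas: input = 20,379,147 / 0.865 = 23,559,707 BTU = 235.6 therm → 235.6 × £1.62 = £381.67
Electric: 20,379,147 BTU / 3412 = 5,973 kWh → × £0.135 = £806.33
Difference = |£381.67 − £806.33| = £424.66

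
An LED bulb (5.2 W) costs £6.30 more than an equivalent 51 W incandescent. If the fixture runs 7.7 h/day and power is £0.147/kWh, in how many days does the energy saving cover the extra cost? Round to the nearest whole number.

122 days

Power saved = 51 − 5.2 = 45.8 W
Daily energy saved = 45.8 W × 7.7 h = 352.7 Wh = 0.35266 kWh
Daily savings = 0.35266 × £0.147 = £0.0518
Payback = £6.30 / £0.0518 per day = 121.5 days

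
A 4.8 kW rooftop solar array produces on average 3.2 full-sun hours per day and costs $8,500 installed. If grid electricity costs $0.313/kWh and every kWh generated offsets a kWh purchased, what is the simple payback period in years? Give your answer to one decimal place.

4.8 years

Daily generation = 4.8 kW × 3.2 h = 15.36 kWh
Annual generation = 15.36 × 365 = 5606.4 kWh
Annual savings = 5606.4 × $0.313 = $1,754.80
Payback = $8,500 / $1,754.80 = 4.84 years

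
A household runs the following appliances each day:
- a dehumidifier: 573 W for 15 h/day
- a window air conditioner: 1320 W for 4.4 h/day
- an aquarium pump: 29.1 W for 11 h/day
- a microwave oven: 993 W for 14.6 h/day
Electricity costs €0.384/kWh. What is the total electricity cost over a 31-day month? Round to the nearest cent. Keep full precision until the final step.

dehumidifier: 573 W × 15 h × 31 d = 266,445 Wh = 266.4 kWh
window air conditioner: 1320 W × 4.4 h × 31 d = 180,048 Wh = 180 kWh
aquarium pump: 29.1 W × 11 h × 31 d = 9,923 Wh = 9.923 kWh
microwave oven: 993 W × 14.6 h × 31 d = 449,432 Wh = 449.4 kWh
Total energy = 266.4 + 180 + 9.923 + 449.4 = 905.8 kWh
Cost = 905.8 kWh × €0.384 = €347.85

€347.85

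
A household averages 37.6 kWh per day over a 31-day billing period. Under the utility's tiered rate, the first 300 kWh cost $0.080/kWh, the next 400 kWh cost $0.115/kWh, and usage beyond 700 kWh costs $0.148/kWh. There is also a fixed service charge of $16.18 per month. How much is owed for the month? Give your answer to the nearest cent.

Usage = 37.6 kWh/day × 31 days = 1165.6 kWh
First 300 kWh × $0.080 = $24.00
Next 400 kWh × $0.115 = $46.00
Remaining 465.6 kWh × $0.148 = $68.91
Energy charge = $138.91; + service $16.18 = $155.09

$155.09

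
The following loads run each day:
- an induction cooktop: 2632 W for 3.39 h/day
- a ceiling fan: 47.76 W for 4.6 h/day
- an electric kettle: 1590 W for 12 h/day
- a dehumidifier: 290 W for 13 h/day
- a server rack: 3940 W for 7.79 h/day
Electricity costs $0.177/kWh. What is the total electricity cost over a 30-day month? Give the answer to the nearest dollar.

induction cooktop: 2632 W × 3.39 h × 30 d = 267,674 Wh = 267.7 kWh
ceiling fan: 47.76 W × 4.6 h × 30 d = 6,591 Wh = 6.591 kWh
electric kettle: 1590 W × 12 h × 30 d = 572,400 Wh = 572.4 kWh
dehumidifier: 290 W × 13 h × 30 d = 113,100 Wh = 113.1 kWh
server rack: 3940 W × 7.79 h × 30 d = 920,778 Wh = 920.8 kWh
Total energy = 267.7 + 6.591 + 572.4 + 113.1 + 920.8 = 1,881 kWh
Cost = 1,881 kWh × $0.177 = $332.86 ≈ $333

$333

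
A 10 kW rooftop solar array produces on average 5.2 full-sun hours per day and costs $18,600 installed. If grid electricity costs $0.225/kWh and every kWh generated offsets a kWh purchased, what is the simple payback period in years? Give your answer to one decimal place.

4.4 years

Daily generation = 10 kW × 5.2 h = 52 kWh
Annual generation = 52 × 365 = 18980 kWh
Annual savings = 18980 × $0.225 = $4,270.50
Payback = $18,600 / $4,270.50 = 4.36 years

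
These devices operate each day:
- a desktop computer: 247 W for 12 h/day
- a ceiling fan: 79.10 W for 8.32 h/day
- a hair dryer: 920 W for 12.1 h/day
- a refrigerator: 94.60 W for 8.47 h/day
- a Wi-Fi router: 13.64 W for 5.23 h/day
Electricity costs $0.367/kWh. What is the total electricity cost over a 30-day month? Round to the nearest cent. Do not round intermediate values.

$172.05

desktop computer: 247 W × 12 h × 30 d = 88,920 Wh = 88.92 kWh
ceiling fan: 79.10 W × 8.32 h × 30 d = 19,743 Wh = 19.74 kWh
hair dryer: 920 W × 12.1 h × 30 d = 333,960 Wh = 334 kWh
refrigerator: 94.60 W × 8.47 h × 30 d = 24,038 Wh = 24.04 kWh
Wi-Fi router: 13.64 W × 5.23 h × 30 d = 2,140 Wh = 2.14 kWh
Total energy = 88.92 + 19.74 + 334 + 24.04 + 2.14 = 468.8 kWh
Cost = 468.8 kWh × $0.367 = $172.05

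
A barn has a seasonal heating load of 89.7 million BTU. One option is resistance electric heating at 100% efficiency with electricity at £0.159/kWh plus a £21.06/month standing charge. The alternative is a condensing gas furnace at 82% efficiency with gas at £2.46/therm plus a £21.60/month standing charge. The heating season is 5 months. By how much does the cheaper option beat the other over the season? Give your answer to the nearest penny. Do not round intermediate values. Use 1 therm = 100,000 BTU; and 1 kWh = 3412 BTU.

£1486.34

Heat load = 89.7 × 10⁶ BTU = 89,700,000 BTU
Gas: input = 89,700,000 / 0.82 = 109,390,244 BTU = 1,094 therm → 1,094 × £2.46 = £2,691.00; + 5 × £21.60 standing = £2,799.00
Electric: 89,700,000 BTU / 3412 = 26,290 kWh → × £0.159 = £4,180.04; + 5 × £21.06 standing = £4,285.34
Difference = |£2,799.00 − £4,285.34| = £1,486.34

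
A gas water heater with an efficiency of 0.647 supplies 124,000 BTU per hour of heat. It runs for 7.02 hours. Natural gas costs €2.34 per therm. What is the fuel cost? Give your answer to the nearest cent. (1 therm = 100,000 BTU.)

€31.48

Heat delivered = 124,000 BTU/h × 7.02 h = 870,480 BTU
Gas input = 870,480 / 0.647 = 1,345,410 BTU
= 1,345,410 / 100,000 = 13.45 therm
Cost = 13.45 × €2.34/therm = €31.48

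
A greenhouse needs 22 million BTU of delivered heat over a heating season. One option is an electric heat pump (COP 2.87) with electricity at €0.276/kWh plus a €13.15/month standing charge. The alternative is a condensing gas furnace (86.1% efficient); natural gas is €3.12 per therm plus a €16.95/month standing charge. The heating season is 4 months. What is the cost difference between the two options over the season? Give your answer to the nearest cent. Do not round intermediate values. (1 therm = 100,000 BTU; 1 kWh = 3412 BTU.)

Heat load = 22 × 10⁶ BTU = 22,000,000 BTU
Gas: input = 22,000,000 / 0.861 = 25,551,684 BTU = 255.5 therm → 255.5 × €3.12 = €797.21; + 4 × €16.95 standing = €865.01
Heat pump: 22,000,000 BTU / 3412 = 6,448 kWh heat; / 2.87 = 2,247 kWh in → × €0.276 = €620.07; + 4 × €13.15 standing = €672.67
Difference = |€865.01 − €672.67| = €192.34

€192.34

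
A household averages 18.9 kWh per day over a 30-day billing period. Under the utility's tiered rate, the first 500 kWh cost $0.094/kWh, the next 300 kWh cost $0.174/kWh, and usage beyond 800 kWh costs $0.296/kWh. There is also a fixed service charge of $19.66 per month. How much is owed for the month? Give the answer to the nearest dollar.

Usage = 18.9 kWh/day × 30 days = 567 kWh
First 500 kWh × $0.094 = $47.00
Next 67 kWh × $0.174 = $11.66
Remaining tier: 0 kWh (not reached)
Energy charge = $58.66; + service $19.66 = $78.32 ≈ $78

$78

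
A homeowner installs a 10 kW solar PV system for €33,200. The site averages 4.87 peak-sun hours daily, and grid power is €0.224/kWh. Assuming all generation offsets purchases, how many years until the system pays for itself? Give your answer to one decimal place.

8.3 years

Daily generation = 10 kW × 4.87 h = 48.7 kWh
Annual generation = 48.7 × 365 = 17776 kWh
Annual savings = 17776 × €0.224 = €3,981.71
Payback = €33,200 / €3,981.71 = 8.34 years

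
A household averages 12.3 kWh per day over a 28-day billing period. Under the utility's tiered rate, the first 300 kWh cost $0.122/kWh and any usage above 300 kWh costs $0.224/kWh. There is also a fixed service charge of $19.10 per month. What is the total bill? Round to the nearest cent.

$65.65

Usage = 12.3 kWh/day × 28 days = 344.4 kWh
First 300 kWh × $0.122 = $36.60
Remaining 44.4 kWh × $0.224 = $9.95
Energy charge = $46.55; + service $19.10 = $65.65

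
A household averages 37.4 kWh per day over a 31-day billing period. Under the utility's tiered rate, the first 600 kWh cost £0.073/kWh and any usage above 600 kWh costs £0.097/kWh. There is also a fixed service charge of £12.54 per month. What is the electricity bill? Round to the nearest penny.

Usage = 37.4 kWh/day × 31 days = 1159.4 kWh
First 600 kWh × £0.073 = £43.80
Remaining 559.4 kWh × £0.097 = £54.26
Energy charge = £98.06; + service £12.54 = £110.60

£110.60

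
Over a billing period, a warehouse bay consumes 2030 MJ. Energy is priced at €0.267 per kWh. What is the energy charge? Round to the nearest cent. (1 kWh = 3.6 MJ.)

€150.56

2030 MJ × (0.27778 kWh/MJ) = 563.9 kWh
Cost = 563.9 kWh × €0.267/kWh = €150.56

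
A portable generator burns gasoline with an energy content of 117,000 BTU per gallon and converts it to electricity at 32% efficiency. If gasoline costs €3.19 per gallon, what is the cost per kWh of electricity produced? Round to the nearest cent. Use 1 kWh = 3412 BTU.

Electrical output per gallon = 117,000 BTU × 0.32 / 3412 BTU/kWh = 10.97 kWh
Cost per kWh = €3.19 / 10.97 kWh = €0.291

€0.29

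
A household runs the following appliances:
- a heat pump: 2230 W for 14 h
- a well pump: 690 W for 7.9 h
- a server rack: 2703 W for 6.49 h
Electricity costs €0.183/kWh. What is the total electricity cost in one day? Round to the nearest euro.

heat pump: 2230 W × 14 h = 31,220 Wh = 31.22 kWh
well pump: 690 W × 7.9 h = 5,451 Wh = 5.451 kWh
server rack: 2703 W × 6.49 h = 17,542 Wh = 17.54 kWh
Total energy = 31.22 + 5.451 + 17.54 = 54.21 kWh
Cost = 54.21 kWh × €0.183 = €9.92 ≈ €10

€10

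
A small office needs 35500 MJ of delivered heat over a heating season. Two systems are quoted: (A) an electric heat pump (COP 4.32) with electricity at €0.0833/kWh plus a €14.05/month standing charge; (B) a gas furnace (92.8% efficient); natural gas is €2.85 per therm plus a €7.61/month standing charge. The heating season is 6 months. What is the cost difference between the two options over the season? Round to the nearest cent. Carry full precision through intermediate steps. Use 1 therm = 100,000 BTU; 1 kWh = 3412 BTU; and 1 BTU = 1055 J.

Heat load = 35500 MJ = 35,500,000,000 J / 1055 = 33,649,289 BTU
Gas: input = 33,649,289 / 0.928 = 36,260,010 BTU = 362.6 therm → 362.6 × €2.85 = €1,033.41; + 6 × €7.61 standing = €1,079.07
Heat pump: 33,649,289 BTU / 3412 = 9,862 kWh heat; / 4.32 = 2,283 kWh in → × €0.0833 = €190.16; + 6 × €14.05 standing = €274.46
Difference = |€1,079.07 − €274.46| = €804.61

€804.61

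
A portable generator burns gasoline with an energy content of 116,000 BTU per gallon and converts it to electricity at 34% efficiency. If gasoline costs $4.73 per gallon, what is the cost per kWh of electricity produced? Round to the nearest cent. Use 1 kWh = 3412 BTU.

Electrical output per gallon = 116,000 BTU × 0.34 / 3412 BTU/kWh = 11.56 kWh
Cost per kWh = $4.73 / 11.56 kWh = $0.409

$0.41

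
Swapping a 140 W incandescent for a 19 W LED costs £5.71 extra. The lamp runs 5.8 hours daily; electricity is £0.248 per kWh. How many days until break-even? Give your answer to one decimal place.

Power saved = 140 − 19 = 121 W
Daily energy saved = 121 W × 5.8 h = 701.8 Wh = 0.7018 kWh
Daily savings = 0.7018 × £0.248 = £0.1740
Payback = £5.71 / £0.1740 per day = 32.81 days

32.8 days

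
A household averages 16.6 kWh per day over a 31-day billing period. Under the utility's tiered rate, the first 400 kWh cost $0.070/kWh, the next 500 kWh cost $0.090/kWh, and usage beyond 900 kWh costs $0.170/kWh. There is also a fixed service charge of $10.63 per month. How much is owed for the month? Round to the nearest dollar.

$49

Usage = 16.6 kWh/day × 31 days = 514.6 kWh
First 400 kWh × $0.070 = $28.00
Next 114.6 kWh × $0.090 = $10.31
Remaining tier: 0 kWh (not reached)
Energy charge = $38.31; + service $10.63 = $48.94 ≈ $49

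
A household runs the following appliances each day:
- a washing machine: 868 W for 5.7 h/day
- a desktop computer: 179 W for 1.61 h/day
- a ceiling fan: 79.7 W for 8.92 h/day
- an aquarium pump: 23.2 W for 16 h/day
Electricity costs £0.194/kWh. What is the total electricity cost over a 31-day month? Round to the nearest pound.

£38

washing machine: 868 W × 5.7 h × 31 d = 153,376 Wh = 153.4 kWh
desktop computer: 179 W × 1.61 h × 31 d = 8,934 Wh = 8.934 kWh
ceiling fan: 79.7 W × 8.92 h × 31 d = 22,039 Wh = 22.04 kWh
aquarium pump: 23.2 W × 16 h × 31 d = 11,507 Wh = 11.51 kWh
Total energy = 153.4 + 8.934 + 22.04 + 11.51 = 195.9 kWh
Cost = 195.9 kWh × £0.194 = £38.00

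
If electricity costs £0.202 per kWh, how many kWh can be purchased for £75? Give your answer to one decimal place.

371.3 kWh

£75 / £0.202 per kWh = 371.3 kWh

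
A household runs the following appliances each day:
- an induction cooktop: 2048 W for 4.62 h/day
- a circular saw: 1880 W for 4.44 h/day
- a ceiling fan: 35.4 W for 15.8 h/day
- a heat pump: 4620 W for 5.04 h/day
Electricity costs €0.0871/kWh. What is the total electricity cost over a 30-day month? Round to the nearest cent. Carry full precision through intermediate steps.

induction cooktop: 2048 W × 4.62 h × 30 d = 283,853 Wh = 283.9 kWh
circular saw: 1880 W × 4.44 h × 30 d = 250,416 Wh = 250.4 kWh
ceiling fan: 35.4 W × 15.8 h × 30 d = 16,780 Wh = 16.78 kWh
heat pump: 4620 W × 5.04 h × 30 d = 698,544 Wh = 698.5 kWh
Total energy = 283.9 + 250.4 + 16.78 + 698.5 = 1,250 kWh
Cost = 1,250 kWh × €0.0871 = €108.84

€108.84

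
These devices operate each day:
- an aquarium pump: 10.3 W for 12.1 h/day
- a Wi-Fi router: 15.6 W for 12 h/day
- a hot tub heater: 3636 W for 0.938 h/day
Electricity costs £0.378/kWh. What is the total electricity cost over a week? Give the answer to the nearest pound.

£10

aquarium pump: 10.3 W × 12.1 h × 7 d = 872 Wh = 0.8724 kWh
Wi-Fi router: 15.6 W × 12 h × 7 d = 1,310 Wh = 1.31 kWh
hot tub heater: 3636 W × 0.938 h × 7 d = 23,874 Wh = 23.87 kWh
Total energy = 0.8724 + 1.31 + 23.87 = 26.06 kWh
Cost = 26.06 kWh × £0.378 = £9.85 ≈ £10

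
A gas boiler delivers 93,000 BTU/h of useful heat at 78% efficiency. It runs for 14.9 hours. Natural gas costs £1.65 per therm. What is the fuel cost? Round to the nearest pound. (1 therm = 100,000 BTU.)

Heat delivered = 93,000 BTU/h × 14.9 h = 1,385,700 BTU
Gas input = 1,385,700 / 0.78 = 1,776,538 BTU
= 1,776,538 / 100,000 = 17.77 therm
Cost = 17.77 × £1.65/therm = £29.31 ≈ £29

£29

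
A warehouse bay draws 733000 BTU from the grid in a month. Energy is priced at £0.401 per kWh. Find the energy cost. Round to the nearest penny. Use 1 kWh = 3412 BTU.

£86.15

733000 BTU × (0.00029308 kWh/BTU) = 214.8 kWh
Cost = 214.8 kWh × £0.401/kWh = £86.15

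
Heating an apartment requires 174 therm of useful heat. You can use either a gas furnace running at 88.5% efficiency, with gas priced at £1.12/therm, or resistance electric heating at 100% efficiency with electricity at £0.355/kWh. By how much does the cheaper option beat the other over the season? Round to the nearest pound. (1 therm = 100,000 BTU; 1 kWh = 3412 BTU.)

£1590

Heat load = 174 therm × 100,000 = 17,400,000 BTU
Gas: input = 17,400,000 / 0.885 = 19,661,017 BTU = 196.6 therm → 196.6 × £1.12 = £220.20
Electric: 17,400,000 BTU / 3412 = 5,100 kWh → × £0.355 = £1,810.38
Difference = |£220.20 − £1,810.38| = £1,590.17 ≈ £1590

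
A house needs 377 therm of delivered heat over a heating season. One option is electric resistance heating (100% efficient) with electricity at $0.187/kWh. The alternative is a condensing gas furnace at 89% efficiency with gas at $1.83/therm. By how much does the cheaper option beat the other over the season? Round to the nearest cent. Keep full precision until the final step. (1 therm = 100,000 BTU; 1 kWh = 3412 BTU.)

$1291.03

Heat load = 377 therm × 100,000 = 37,700,000 BTU
Gas: input = 37,700,000 / 0.89 = 42,359,551 BTU = 423.6 therm → 423.6 × $1.83 = $775.18
Electric: 37,700,000 BTU / 3412 = 11,050 kWh → × $0.187 = $2,066.21
Difference = |$775.18 − $2,066.21| = $1,291.03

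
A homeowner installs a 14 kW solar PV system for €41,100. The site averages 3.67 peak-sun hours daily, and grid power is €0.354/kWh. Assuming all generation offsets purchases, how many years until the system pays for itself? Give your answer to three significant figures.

Daily generation = 14 kW × 3.67 h = 51.38 kWh
Annual generation = 51.38 × 365 = 18754 kWh
Annual savings = 18754 × €0.354 = €6,638.81
Payback = €41,100 / €6,638.81 = 6.19 years

6.19 years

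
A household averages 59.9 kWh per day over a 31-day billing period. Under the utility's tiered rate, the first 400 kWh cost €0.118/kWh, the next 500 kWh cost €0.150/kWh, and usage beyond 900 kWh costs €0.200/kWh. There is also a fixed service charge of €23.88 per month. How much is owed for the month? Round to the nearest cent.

€337.46

Usage = 59.9 kWh/day × 31 days = 1856.9 kWh
First 400 kWh × €0.118 = €47.20
Next 500 kWh × €0.150 = €75.00
Remaining 956.9 kWh × €0.200 = €191.38
Energy charge = €313.58; + service €23.88 = €337.46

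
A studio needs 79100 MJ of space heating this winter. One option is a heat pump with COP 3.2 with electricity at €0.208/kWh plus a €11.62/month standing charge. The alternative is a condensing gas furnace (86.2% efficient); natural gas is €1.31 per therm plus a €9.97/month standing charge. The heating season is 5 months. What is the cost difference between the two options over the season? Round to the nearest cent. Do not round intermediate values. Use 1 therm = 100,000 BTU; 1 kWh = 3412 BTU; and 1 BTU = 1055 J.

€297.15

Heat load = 79100 MJ = 79,100,000,000 J / 1055 = 74,976,303 BTU
Gas: input = 74,976,303 / 0.862 = 86,979,470 BTU = 869.8 therm → 869.8 × €1.31 = €1,139.43; + 5 × €9.97 standing = €1,189.28
Heat pump: 74,976,303 BTU / 3412 = 21,970 kWh heat; / 3.2 = 6,867 kWh in → × €0.208 = €1,428.33; + 5 × €11.62 standing = €1,486.43
Difference = |€1,189.28 − €1,486.43| = €297.15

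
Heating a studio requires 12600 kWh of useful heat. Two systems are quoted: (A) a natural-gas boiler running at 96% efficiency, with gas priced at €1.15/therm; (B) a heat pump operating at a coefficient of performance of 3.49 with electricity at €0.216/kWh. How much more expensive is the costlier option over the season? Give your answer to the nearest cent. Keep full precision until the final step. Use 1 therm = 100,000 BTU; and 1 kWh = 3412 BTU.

Heat load = 12600 kWh × 3412 = 42,991,200 BTU
Gas: input = 42,991,200 / 0.96 = 44,782,500 BTU = 447.8 therm → 447.8 × €1.15 = €515.00
Heat pump: 42,991,200 BTU / 3412 = 12,600 kWh heat; / 3.49 = 3,610 kWh in → × €0.216 = €779.83
Difference = |€515.00 − €779.83| = €264.83

€264.83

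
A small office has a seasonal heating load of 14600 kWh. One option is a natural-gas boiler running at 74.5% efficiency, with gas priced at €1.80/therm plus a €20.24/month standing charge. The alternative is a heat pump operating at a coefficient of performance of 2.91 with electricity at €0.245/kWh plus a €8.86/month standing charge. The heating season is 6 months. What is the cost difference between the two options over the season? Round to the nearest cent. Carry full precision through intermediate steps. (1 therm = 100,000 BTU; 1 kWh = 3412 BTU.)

€42.66

Heat load = 14600 kWh × 3412 = 49,815,200 BTU
Gas: input = 49,815,200 / 0.745 = 66,866,040 BTU = 668.7 therm → 668.7 × €1.80 = €1,203.59; + 6 × €20.24 standing = €1,325.03
Heat pump: 49,815,200 BTU / 3412 = 14,600 kWh heat; / 2.91 = 5,017 kWh in → × €0.245 = €1,229.21; + 6 × €8.86 standing = €1,282.37
Difference = |€1,325.03 − €1,282.37| = €42.66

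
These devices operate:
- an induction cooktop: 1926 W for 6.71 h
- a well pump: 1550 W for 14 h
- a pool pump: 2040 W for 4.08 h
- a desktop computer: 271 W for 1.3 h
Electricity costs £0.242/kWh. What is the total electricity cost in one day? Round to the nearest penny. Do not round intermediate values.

induction cooktop: 1926 W × 6.71 h = 12,923 Wh = 12.92 kWh
well pump: 1550 W × 14 h = 21,700 Wh = 21.7 kWh
pool pump: 2040 W × 4.08 h = 8,323 Wh = 8.323 kWh
desktop computer: 271 W × 1.3 h = 352 Wh = 0.3523 kWh
Total energy = 12.92 + 21.7 + 8.323 + 0.3523 = 43.3 kWh
Cost = 43.3 kWh × £0.242 = £10.48

£10.48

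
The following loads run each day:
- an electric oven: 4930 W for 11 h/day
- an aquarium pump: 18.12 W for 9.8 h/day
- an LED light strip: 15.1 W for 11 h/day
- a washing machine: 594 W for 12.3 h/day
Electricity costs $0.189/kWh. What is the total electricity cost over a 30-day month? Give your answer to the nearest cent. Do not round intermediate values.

electric oven: 4930 W × 11 h × 30 d = 1,626,900 Wh = 1,627 kWh
aquarium pump: 18.12 W × 9.8 h × 30 d = 5,327 Wh = 5.327 kWh
LED light strip: 15.1 W × 11 h × 30 d = 4,983 Wh = 4.983 kWh
washing machine: 594 W × 12.3 h × 30 d = 219,186 Wh = 219.2 kWh
Total energy = 1,627 + 5.327 + 4.983 + 219.2 = 1,856 kWh
Cost = 1,856 kWh × $0.189 = $350.86

$350.86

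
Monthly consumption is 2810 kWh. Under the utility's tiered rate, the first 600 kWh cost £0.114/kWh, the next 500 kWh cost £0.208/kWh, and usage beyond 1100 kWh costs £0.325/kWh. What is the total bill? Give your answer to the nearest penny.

£728.15

First 600 kWh × £0.114 = £68.40
Next 500 kWh × £0.208 = £104.00
Remaining 1710 kWh × £0.325 = £555.75
Total = £728.15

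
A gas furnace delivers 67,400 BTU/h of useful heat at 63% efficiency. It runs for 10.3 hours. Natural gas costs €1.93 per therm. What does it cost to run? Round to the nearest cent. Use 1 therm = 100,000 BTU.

Heat delivered = 67,400 BTU/h × 10.3 h = 694,220 BTU
Gas input = 694,220 / 0.63 = 1,101,937 BTU
= 1,101,937 / 100,000 = 11.02 therm
Cost = 11.02 × €1.93/therm = €21.27

€21.27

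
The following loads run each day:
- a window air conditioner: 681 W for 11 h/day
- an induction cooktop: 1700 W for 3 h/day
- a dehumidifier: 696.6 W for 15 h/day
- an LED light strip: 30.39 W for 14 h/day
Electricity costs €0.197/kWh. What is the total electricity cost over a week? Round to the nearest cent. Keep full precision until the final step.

€32.36

window air conditioner: 681 W × 11 h × 7 d = 52,437 Wh = 52.44 kWh
induction cooktop: 1700 W × 3 h × 7 d = 35,700 Wh = 35.7 kWh
dehumidifier: 696.6 W × 15 h × 7 d = 73,143 Wh = 73.14 kWh
LED light strip: 30.39 W × 14 h × 7 d = 2,978 Wh = 2.978 kWh
Total energy = 52.44 + 35.7 + 73.14 + 2.978 = 164.3 kWh
Cost = 164.3 kWh × €0.197 = €32.36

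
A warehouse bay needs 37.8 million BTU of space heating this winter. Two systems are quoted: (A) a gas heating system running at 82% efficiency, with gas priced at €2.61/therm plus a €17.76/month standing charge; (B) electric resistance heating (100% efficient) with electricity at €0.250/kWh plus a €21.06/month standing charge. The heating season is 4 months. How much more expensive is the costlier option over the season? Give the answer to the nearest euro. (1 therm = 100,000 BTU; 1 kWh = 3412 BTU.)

Heat load = 37.8 × 10⁶ BTU = 37,800,000 BTU
Gas: input = 37,800,000 / 0.820 = 46,097,561 BTU = 461 therm → 461 × €2.61 = €1,203.15; + 4 × €17.76 standing = €1,274.19
Electric: 37,800,000 BTU / 3412 = 11,080 kWh → × €0.250 = €2,769.64; + 4 × €21.06 standing = €2,853.88
Difference = |€1,274.19 − €2,853.88| = €1,579.69 ≈ €1580

€1580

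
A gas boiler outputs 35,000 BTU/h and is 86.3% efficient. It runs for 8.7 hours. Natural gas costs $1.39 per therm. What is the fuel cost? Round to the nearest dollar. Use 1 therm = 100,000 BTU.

Heat delivered = 35,000 BTU/h × 8.7 h = 304,500 BTU
Gas input = 304,500 / 0.863 = 352,839 BTU
= 352,839 / 100,000 = 3.528 therm
Cost = 3.528 × $1.39/therm = $4.90 ≈ $5

$5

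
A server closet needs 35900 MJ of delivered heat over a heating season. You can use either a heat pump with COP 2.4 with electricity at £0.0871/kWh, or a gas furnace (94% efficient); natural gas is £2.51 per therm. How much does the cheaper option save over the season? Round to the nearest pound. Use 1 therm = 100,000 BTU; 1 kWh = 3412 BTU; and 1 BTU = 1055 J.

Heat load = 35900 MJ = 35,900,000,000 J / 1055 = 34,028,436 BTU
Gas: input = 34,028,436 / 0.94 = 36,200,464 BTU = 362 therm → 362 × £2.51 = £908.63
Heat pump: 34,028,436 BTU / 3412 = 9,973 kWh heat; / 2.4 = 4,155 kWh in → × £0.0871 = £361.94
Difference = |£908.63 − £361.94| = £546.69 ≈ £547

£547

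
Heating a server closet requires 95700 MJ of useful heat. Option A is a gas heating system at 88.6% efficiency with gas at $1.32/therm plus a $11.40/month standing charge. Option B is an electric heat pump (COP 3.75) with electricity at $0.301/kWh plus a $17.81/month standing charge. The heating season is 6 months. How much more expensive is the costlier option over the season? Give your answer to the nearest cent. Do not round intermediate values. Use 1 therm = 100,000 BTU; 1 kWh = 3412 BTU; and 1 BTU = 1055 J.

$820.97

Heat load = 95700 MJ = 95,700,000,000 J / 1055 = 90,710,900 BTU
Gas: input = 90,710,900 / 0.886 = 102,382,506 BTU = 1,024 therm → 1,024 × $1.32 = $1,351.45; + 6 × $11.40 standing = $1,419.85
Heat pump: 90,710,900 BTU / 3412 = 26,590 kWh heat; / 3.75 = 7,090 kWh in → × $0.301 = $2,133.96; + 6 × $17.81 standing = $2,240.82
Difference = |$1,419.85 − $2,240.82| = $820.97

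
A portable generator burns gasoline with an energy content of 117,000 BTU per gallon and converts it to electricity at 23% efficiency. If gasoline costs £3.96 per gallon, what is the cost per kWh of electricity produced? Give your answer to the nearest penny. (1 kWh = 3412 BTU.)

Electrical output per gallon = 117,000 BTU × 0.23 / 3412 BTU/kWh = 7.887 kWh
Cost per kWh = £3.96 / 7.887 kWh = £0.502

£0.50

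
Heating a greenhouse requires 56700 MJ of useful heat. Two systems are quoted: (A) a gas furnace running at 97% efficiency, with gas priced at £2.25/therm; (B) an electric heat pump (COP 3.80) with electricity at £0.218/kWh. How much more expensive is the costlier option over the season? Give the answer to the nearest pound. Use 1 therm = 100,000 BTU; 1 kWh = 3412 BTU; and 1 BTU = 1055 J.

Heat load = 56700 MJ = 56,700,000,000 J / 1055 = 53,744,076 BTU
Gas: input = 53,744,076 / 0.97 = 55,406,264 BTU = 554.1 therm → 554.1 × £2.25 = £1,246.64
Heat pump: 53,744,076 BTU / 3412 = 15,750 kWh heat; / 3.80 = 4,145 kWh in → × £0.218 = £903.64
Difference = |£1,246.64 − £903.64| = £343.00

£343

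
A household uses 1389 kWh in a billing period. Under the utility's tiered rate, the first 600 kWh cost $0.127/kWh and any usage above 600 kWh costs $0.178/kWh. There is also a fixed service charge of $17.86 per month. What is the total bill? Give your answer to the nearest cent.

First 600 kWh × $0.127 = $76.20
Remaining 789 kWh × $0.178 = $140.44
Energy charge = $216.64; + service $17.86 = $234.50

$234.50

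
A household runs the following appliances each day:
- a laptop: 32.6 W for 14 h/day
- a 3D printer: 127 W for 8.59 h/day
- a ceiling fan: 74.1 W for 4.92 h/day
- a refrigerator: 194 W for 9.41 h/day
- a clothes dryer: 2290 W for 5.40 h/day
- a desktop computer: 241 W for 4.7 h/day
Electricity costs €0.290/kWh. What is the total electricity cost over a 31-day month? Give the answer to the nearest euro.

€155

laptop: 32.6 W × 14 h × 31 d = 14,148 Wh = 14.15 kWh
3D printer: 127 W × 8.59 h × 31 d = 33,819 Wh = 33.82 kWh
ceiling fan: 74.1 W × 4.92 h × 31 d = 11,302 Wh = 11.3 kWh
refrigerator: 194 W × 9.41 h × 31 d = 56,592 Wh = 56.59 kWh
clothes dryer: 2290 W × 5.40 h × 31 d = 383,346 Wh = 383.3 kWh
desktop computer: 241 W × 4.7 h × 31 d = 35,114 Wh = 35.11 kWh
Total energy = 14.15 + 33.82 + 11.3 + 56.59 + 383.3 + 35.11 = 534.3 kWh
Cost = 534.3 kWh × €0.290 = €154.95 ≈ €155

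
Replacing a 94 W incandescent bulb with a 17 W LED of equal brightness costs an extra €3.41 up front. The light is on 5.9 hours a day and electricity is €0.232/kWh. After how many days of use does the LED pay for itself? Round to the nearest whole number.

32 days

Power saved = 94 − 17 = 77 W
Daily energy saved = 77 W × 5.9 h = 454.3 Wh = 0.4543 kWh
Daily savings = 0.4543 × €0.232 = €0.1054
Payback = €3.41 / €0.1054 per day = 32.35 days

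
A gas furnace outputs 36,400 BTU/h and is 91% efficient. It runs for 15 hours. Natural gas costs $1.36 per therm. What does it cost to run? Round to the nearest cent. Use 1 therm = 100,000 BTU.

Heat delivered = 36,400 BTU/h × 15 h = 546,000 BTU
Gas input = 546,000 / 0.91 = 600,000 BTU
= 600,000 / 100,000 = 6 therm
Cost = 6 × $1.36/therm = $8.16

$8.16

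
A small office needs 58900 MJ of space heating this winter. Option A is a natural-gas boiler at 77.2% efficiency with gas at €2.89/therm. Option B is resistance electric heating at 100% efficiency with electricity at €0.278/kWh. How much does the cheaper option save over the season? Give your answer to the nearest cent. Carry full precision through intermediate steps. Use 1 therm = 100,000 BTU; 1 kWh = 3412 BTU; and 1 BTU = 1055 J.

€2458.83

Heat load = 58900 MJ = 58,900,000,000 J / 1055 = 55,829,384 BTU
Gas: input = 55,829,384 / 0.772 = 72,317,855 BTU = 723.2 therm → 723.2 × €2.89 = €2,089.99
Electric: 55,829,384 BTU / 3412 = 16,360 kWh → × €0.278 = €4,548.82
Difference = |€2,089.99 − €4,548.82| = €2,458.83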